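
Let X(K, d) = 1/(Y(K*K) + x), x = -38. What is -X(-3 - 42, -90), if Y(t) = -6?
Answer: 1/44 ≈ 0.022727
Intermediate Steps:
X(K, d) = -1/44 (X(K, d) = 1/(-6 - 38) = 1/(-44) = -1/44)
-X(-3 - 42, -90) = -1*(-1/44) = 1/44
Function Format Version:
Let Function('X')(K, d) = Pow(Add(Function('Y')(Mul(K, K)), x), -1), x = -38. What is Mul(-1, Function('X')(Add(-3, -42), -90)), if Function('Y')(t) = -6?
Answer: Rational(1, 44) ≈ 0.022727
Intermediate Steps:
Function('X')(K, d) = Rational(-1, 44) (Function('X')(K, d) = Pow(Add(-6, -38), -1) = Pow(-44, -1) = Rational(-1, 44))
Mul(-1, Function('X')(Add(-3, -42), -90)) = Mul(-1, Rational(-1, 44)) = Rational(1, 44)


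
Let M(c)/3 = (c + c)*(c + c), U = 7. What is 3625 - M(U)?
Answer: 3037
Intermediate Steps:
M(c) = 12*c² (M(c) = 3*((c + c)*(c + c)) = 3*((2*c)*(2*c)) = 3*(4*c²) = 12*c²)
3625 - M(U) = 3625 - 12*7² = 3625 - 12*49 = 3625 - 1*588 = 3625 - 588 = 3037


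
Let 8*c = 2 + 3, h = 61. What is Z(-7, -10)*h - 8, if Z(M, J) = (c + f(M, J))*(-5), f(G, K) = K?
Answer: 22811/8 ≈ 2851.4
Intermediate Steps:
c = 5/8 (c = (2 + 3)/8 = (⅛)*5 = 5/8 ≈ 0.62500)
Z(M, J) = -25/8 - 5*J (Z(M, J) = (5/8 + J)*(-5) = -25/8 - 5*J)
Z(-7, -10)*h - 8 = (-25/8 - 5*(-10))*61 - 8 = (-25/8 + 50)*61 - 8 = (375/8)*61 - 8 = 22875/8 - 8 = 22811/8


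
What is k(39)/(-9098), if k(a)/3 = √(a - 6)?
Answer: -3*√33/9098 ≈ -0.0018942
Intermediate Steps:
k(a) = 3*√(-6 + a) (k(a) = 3*√(a - 6) = 3*√(-6 + a))
k(39)/(-9098) = (3*√(-6 + 39))/(-9098) = (3*√33)*(-1/9098) = -3*√33/9098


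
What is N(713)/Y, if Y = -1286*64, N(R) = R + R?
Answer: -713/41152 ≈ -0.017326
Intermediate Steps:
N(R) = 2*R
Y = -82304
N(713)/Y = (2*713)/(-82304) = 1426*(-1/82304) = -713/41152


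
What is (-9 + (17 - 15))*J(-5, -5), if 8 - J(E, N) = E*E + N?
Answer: 84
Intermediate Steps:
J(E, N) = 8 - N - E² (J(E, N) = 8 - (E*E + N) = 8 - (E² + N) = 8 - (N + E²) = 8 + (-N - E²) = 8 - N - E²)
(-9 + (17 - 15))*J(-5, -5) = (-9 + (17 - 15))*(8 - 1*(-5) - 1*(-5)²) = (-9 + 2)*(8 + 5 - 1*25) = -7*(8 + 5 - 25) = -7*(-12) = 84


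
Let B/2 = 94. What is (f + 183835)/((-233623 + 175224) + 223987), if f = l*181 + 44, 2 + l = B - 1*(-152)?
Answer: 245057/165588 ≈ 1.4799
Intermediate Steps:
B = 188 (B = 2*94 = 188)
l = 338 (l = -2 + (188 - 1*(-152)) = -2 + (188 + 152) = -2 + 340 = 338)
f = 61222 (f = 338*181 + 44 = 61178 + 44 = 61222)
(f + 183835)/((-233623 + 175224) + 223987) = (61222 + 183835)/((-233623 + 175224) + 223987) = 245057/(-58399 + 223987) = 245057/165588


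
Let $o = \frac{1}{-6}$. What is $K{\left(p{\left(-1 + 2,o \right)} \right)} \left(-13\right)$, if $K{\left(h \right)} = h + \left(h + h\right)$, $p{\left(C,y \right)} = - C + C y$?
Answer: $\frac{91}{2} \approx 45.5$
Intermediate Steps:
$o = - \frac{1}{6} \approx -0.16667$
$K{\left(h \right)} = 3 h$ ($K{\left(h \right)} = h + 2 h = 3 h$)
$K{\left(p{\left(-1 + 2,o \right)} \right)} \left(-13\right) = 3 \left(-1 + 2\right) \left(-1 - \frac{1}{6}\right) \left(-13\right) = 3 \cdot 1 \left(- \frac{7}{6}\right) \left(-13\right) = 3 \left(- \frac{7}{6}\right) \left(-13\right) = \left(- \frac{7}{2}\right) \left(-13\right) = \frac{91}{2}$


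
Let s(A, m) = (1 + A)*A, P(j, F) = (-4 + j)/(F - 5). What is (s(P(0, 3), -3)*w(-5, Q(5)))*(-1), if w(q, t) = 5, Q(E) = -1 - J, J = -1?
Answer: -30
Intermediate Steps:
P(j, F) = (-4 + j)/(-5 + F)
Q(E) = 0 (Q(E) = -1 - 1*(-1) = -1 + 1 = 0)
s(A, m) = A*(1 + A)
(s(P(0, 3), -3)*w(-5, Q(5)))*(-1) = ((((-4 + 0)/(-5 + 3))*(1 + (-4 + 0)/(-5 + 3)))*5)*(-1) = (((-4/(-2))*(1 - 4/(-2)))*5)*(-1) = (((-1/2*(-4))*(1 - 1/2*(-4)))*5)*(-1) = ((2*(1 + 2))*5)*(-1) = ((2*3)*5)*(-1) = (6*5)*(-1) = 30*(-1) = -30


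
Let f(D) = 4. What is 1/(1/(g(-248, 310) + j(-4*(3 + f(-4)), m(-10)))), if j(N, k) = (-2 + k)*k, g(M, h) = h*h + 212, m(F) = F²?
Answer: 106112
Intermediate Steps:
g(M, h) = 212 + h² (g(M, h) = h² + 212 = 212 + h²)
j(N, k) = k*(-2 + k)
1/(1/(g(-248, 310) + j(-4*(3 + f(-4)), m(-10)))) = 1/(1/((212 + 310²) + (-10)²*(-2 + (-10)²))) = 1/(1/((212 + 96100) + 100*(-2 + 100))) = 1/(1/(96312 + 100*98)) = 1/(1/(96312 + 9800)) = 1/(1/106112) = 106112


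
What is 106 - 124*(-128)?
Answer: 15978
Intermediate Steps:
106 - 124*(-128) = 106 + 15872 = 15978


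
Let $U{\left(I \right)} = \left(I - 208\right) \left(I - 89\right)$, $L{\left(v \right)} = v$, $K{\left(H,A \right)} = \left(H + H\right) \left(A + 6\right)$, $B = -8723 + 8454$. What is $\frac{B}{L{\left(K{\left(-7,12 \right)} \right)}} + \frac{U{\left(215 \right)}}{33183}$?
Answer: $\frac{338833}{309708} \approx 1.094$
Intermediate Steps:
$B = -269$
$K{\left(H,A \right)} = 2 H \left(6 + A\right)$
$U{\left(I \right)} = \left(-208 + I\right) \left(-89 + I\right)$
$\frac{B}{L{\left(K{\left(-7,12 \right)} \right)}} + \frac{U{\left(215 \right)}}{33183} = - \frac{269}{2 \left(-7\right) \left(6 + 12\right)} + \frac{18512 + 215^{2} - 63855}{33183} = - \frac{269}{2 \left(-7\right) 18} + \left(18512 + 46225 - 63855\right) \frac{1}{33183} = - \frac{269}{-252} + 882 \cdot \frac{1}{33183} = \left(-269\right) \left(- \frac{1}{252}\right) + \frac{98}{3687} = \frac{269}{252} + \frac{98}{3687} = \frac{338833}{309708}$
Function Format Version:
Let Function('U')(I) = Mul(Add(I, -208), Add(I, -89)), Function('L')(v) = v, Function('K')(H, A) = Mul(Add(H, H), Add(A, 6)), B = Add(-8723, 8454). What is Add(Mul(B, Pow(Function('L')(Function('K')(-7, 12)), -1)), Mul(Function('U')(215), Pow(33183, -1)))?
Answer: Rational(338833, 309708) ≈ 1.0940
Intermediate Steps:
B = -269
Function('K')(H, A) = Mul(2, H, Add(6, A)) (Function('K')(H, A) = Mul(Mul(2, H), Add(6, A)) = Mul(2, H, Add(6, A)))
Function('U')(I) = Mul(Add(-208, I), Add(-89, I))
Add(Mul(B, Pow(Function('L')(Function('K')(-7, 12)), -1)), Mul(Function('U')(215), Pow(33183, -1))) = Add(Mul(-269, Pow(Mul(2, -7, Add(6, 12)), -1)), Mul(Add(18512, Pow(215, 2), Mul(-297, 215)), Pow(33183, -1))) = Add(Mul(-269, Pow(Mul(2, -7, 18), -1)), Mul(Add(18512, 46225, -63855), Rational(1, 33183))) = Add(Mul(-269, Pow(-252, -1)), Mul(882, Rational(1, 33183))) = Add(Mul(-269, Rational(-1, 252)), Rational(98, 3687)) = Add(Rational(269, 252), Rational(98, 3687)) = Rational(338833, 309708)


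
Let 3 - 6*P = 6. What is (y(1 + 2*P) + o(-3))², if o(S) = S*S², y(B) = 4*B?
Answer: 729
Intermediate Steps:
P = -½ (P = ½ - ⅙*6 = ½ - 1 = -½ ≈ -0.50000)
o(S) = S³
(y(1 + 2*P) + o(-3))² = (4*(1 + 2*(-½)) + (-3)³)² = (4*(1 - 1) - 27)² = (4*0 - 27)² = (0 - 27)² = (-27)² = 729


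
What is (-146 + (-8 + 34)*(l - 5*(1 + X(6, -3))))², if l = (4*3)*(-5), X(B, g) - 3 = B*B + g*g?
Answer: 65221776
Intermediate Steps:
X(B, g) = 3 + B² + g² (X(B, g) = 3 + (B*B + g*g) = 3 + (B² + g²) = 3 + B² + g²)
l = -60 (l = 12*(-5) = -60)
(-146 + (-8 + 34)*(l - 5*(1 + X(6, -3))))² = (-146 + (-8 + 34)*(-60 - 5*(1 + (3 + 6² + (-3)²))))² = (-146 + 26*(-60 - 5*(1 + (3 + 36 + 9))))² = (-146 + 26*(-60 - 5*(1 + 48)))² = (-146 + 26*(-60 - 5*49))² = (-146 + 26*(-60 - 245))² = (-146 + 26*(-305))² = (-146 - 7930)² = (-8076)² = 65221776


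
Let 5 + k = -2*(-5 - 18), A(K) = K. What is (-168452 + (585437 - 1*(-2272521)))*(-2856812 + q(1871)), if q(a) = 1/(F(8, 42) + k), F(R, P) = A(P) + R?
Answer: -699190581663846/91 ≈ -7.6834e+12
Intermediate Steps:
F(R, P) = P + R
k = 41 (k = -5 - 2*(-5 - 18) = -5 - 2*(-23) = -5 + 46 = 41)
q(a) = 1/91 (q(a) = 1/((42 + 8) + 41) = 1/(50 + 41) = 1/91)
(-168452 + (585437 - 1*(-2272521)))*(-2856812 + q(1871)) = (-168452 + (585437 - 1*(-2272521)))*(-2856812 + 1/91) = (-168452 + (585437 + 2272521))*(-259969891/91) = (-168452 + 2857958)*(-259969891/91) = 2689506*(-259969891/91) = -699190581663846/91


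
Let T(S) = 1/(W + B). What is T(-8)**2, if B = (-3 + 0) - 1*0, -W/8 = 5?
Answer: 1/1849 ≈ 0.00054083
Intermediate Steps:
W = -40 (W = -8*5 = -40)
B = -3 (B = -3 + 0 = -3)
T(S) = -1/43 (T(S) = 1/(-40 - 3) = 1/(-43) = -1/43)
T(-8)**2 = (-1/43)**2 = 1/1849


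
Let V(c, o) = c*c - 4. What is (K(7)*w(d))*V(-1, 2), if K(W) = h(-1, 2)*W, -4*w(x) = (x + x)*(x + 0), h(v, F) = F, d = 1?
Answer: 21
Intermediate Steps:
V(c, o) = -4 + c² (V(c, o) = c² - 4 = -4 + c²)
w(x) = -x²/2 (w(x) = -(x + x)*(x + 0)/4 = -2*x*x/4 = -x²/2)
K(W) = 2*W
(K(7)*w(d))*V(-1, 2) = ((2*7)*(-½*1²))*(-4 + (-1)²) = (14*(-½*1))*(-4 + 1) = (14*(-½))*(-3) = -7*(-3) = 21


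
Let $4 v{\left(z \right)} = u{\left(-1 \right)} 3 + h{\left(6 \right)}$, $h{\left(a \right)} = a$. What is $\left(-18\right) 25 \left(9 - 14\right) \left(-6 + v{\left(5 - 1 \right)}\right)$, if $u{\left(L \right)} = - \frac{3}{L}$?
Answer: $- \frac{10125}{2} \approx -5062.5$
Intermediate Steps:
$v{\left(z \right)} = \frac{15}{4}$ ($v{\left(z \right)} = \frac{- \frac{3}{-1} \cdot 3 + 6}{4} = \frac{\left(-3\right) \left(-1\right) 3 + 6}{4} = \frac{3 \cdot 3 + 6}{4} = \frac{9 + 6}{4} = \frac{1}{4} \cdot 15 = \frac{15}{4}$)
$\left(-18\right) 25 \left(9 - 14\right) \left(-6 + v{\left(5 - 1 \right)}\right) = \left(-18\right) 25 \left(9 - 14\right) \left(-6 + \frac{15}{4}\right) = - 450 \left(\left(-5\right) \left(- \frac{9}{4}\right)\right) = \left(-450\right) \frac{45}{4} = - \frac{10125}{2}$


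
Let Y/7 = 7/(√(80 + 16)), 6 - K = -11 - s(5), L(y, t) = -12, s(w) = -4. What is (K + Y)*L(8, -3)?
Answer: -156 - 49*√6/2 ≈ -216.01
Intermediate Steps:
K = 13 (K = 6 - (-11 - 1*(-4)) = 6 - (-11 + 4) = 6 - 1*(-7) = 6 + 7 = 13)
Y = 49*√6/24 (Y = 7*(7/(√(80 + 16))) = 7*(7/(√96)) = 7*(7/((4*√6))) = 7*(7*(√6/24)) = 7*(7*√6/24) = 49*√6/24 ≈ 5.0010)
(K + Y)*L(8, -3) = (13 + 49*√6/24)*(-12) = -156 - 49*√6/2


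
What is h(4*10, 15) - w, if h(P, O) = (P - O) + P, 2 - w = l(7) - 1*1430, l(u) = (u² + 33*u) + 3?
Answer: -1084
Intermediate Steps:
l(u) = 3 + u² + 33*u
w = 1149 (w = 2 - ((3 + 7² + 33*7) - 1*1430) = 2 - ((3 + 49 + 231) - 1430) = 2 - (283 - 1430) = 2 - 1*(-1147) = 2 + 1147 = 1149)
h(P, O) = -O + 2*P
h(4*10, 15) - w = (-1*15 + 2*(4*10)) - 1*1149 = (-15 + 2*40) - 1149 = (-15 + 80) - 1149 = 65 - 1149 = -1084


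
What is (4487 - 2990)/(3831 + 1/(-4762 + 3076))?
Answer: 2523942/6459065 ≈ 0.39076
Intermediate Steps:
(4487 - 2990)/(3831 + 1/(-4762 + 3076)) = 1497/(3831 + 1/(-1686)) = 1497/(3831 - 1/1686) = 1497/(6459065/1686) = 1497*(1686/6459065) = 2523942/6459065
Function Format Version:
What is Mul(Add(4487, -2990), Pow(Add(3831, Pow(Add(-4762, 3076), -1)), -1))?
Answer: Rational(2523942, 6459065) ≈ 0.39076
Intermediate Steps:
Mul(Add(4487, -2990), Pow(Add(3831, Pow(Add(-4762, 3076), -1)), -1)) = Mul(1497, Pow(Add(3831, Pow(-1686, -1)), -1)) = Mul(1497, Pow(Add(3831, Rational(-1, 1686)), -1)) = Mul(1497, Pow(Rational(6459065, 1686), -1)) = Mul(1497, Rational(1686, 6459065)) = Rational(2523942, 6459065)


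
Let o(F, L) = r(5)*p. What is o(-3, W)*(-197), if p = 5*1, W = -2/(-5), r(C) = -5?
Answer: 4925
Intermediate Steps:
W = ⅖ (W = -2*(-⅕) = ⅖ ≈ 0.40000)
p = 5
o(F, L) = -25 (o(F, L) = -5*5 = -25)
o(-3, W)*(-197) = -25*(-197) = 4925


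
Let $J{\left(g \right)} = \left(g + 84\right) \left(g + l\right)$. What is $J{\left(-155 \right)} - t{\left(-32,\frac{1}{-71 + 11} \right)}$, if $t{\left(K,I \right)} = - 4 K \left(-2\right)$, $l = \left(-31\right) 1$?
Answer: $13462$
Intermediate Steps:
$l = -31$
$J{\left(g \right)} = \left(-31 + g\right) \left(84 + g\right)$ ($J{\left(g \right)} = \left(g + 84\right) \left(g - 31\right) = \left(84 + g\right) \left(-31 + g\right) = \left(-31 + g\right) \left(84 + g\right)$)
$t{\left(K,I \right)} = 8 K$
$J{\left(-155 \right)} - t{\left(-32,\frac{1}{-71 + 11} \right)} = \left(-2604 + \left(-155\right)^{2} + 53 \left(-155\right)\right) - 8 \left(-32\right) = \left(-2604 + 24025 - 8215\right) - -256 = 13206 + 256 = 13462$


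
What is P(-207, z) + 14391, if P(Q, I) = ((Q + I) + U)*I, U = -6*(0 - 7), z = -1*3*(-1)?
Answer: 13905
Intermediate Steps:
z = 3 (z = -3*(-1) = 3)
U = 42 (U = -6*(-7) = 42)
P(Q, I) = I*(42 + I + Q) (P(Q, I) = ((Q + I) + 42)*I = ((I + Q) + 42)*I = (42 + I + Q)*I = I*(42 + I + Q))
P(-207, z) + 14391 = 3*(42 + 3 - 207) + 14391 = 3*(-162) + 14391 = -486 + 14391 = 13905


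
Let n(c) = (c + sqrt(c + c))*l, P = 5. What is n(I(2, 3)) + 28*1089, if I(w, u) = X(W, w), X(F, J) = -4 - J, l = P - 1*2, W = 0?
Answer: 30474 + 6*I*sqrt(3) ≈ 30474.0 + 10.392*I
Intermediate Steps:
l = 3 (l = 5 - 1*2 = 5 - 2 = 3)
I(w, u) = -4 - w
n(c) = 3*c + 3*sqrt(2)*sqrt(c) (n(c) = (c + sqrt(c + c))*3 = (c + sqrt(2*c))*3 = (c + sqrt(2)*sqrt(c))*3 = 3*c + 3*sqrt(2)*sqrt(c))
n(I(2, 3)) + 28*1089 = (3*(-4 - 1*2) + 3*sqrt(2)*sqrt(-4 - 1*2)) + 28*1089 = (3*(-4 - 2) + 3*sqrt(2)*sqrt(-4 - 2)) + 30492 = (3*(-6) + 3*sqrt(2)*sqrt(-6)) + 30492 = (-18 + 3*sqrt(2)*(I*sqrt(6))) + 30492 = (-18 + 6*I*sqrt(3)) + 30492 = 30474 + 6*I*sqrt(3)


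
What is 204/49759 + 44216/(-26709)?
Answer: -129099724/78177243 ≈ -1.6514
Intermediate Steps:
204/49759 + 44216/(-26709) = 204*(1/49759) + 44216*(-1/26709) = 12/2927 - 44216/26709 = -129099724/78177243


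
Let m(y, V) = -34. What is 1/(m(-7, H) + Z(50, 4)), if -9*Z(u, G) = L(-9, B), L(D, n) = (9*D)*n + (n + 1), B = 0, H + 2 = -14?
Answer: -9/307 ≈ -0.029316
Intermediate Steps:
H = -16 (H = -2 - 14 = -16)
L(D, n) = 1 + n + 9*D*n (L(D, n) = 9*D*n + (1 + n) = 1 + n + 9*D*n)
Z(u, G) = -1/9 (Z(u, G) = -(1 + 0 + 9*(-9)*0)/9 = -(1 + 0 + 0)/9 = -1/9*1 = -1/9)
1/(m(-7, H) + Z(50, 4)) = 1/(-34 - 1/9) = 1/(-307/9) = -9/307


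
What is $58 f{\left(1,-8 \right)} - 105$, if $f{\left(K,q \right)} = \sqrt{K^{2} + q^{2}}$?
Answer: $-105 + 58 \sqrt{65} \approx 362.61$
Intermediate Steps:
$58 f{\left(1,-8 \right)} - 105 = 58 \sqrt{1^{2} + \left(-8\right)^{2}} - 105 = 58 \sqrt{1 + 64} - 105 = 58 \sqrt{65} - 105 = -105 + 58 \sqrt{65}$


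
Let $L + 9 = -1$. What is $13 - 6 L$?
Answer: $73$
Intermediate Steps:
$L = -10$ ($L = -9 - 1 = -10$)
$13 - 6 L = 13 - -60 = 13 + 60 = 73$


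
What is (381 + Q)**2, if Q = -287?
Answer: 8836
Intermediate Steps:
(381 + Q)**2 = (381 - 287)**2 = 94**2 = 8836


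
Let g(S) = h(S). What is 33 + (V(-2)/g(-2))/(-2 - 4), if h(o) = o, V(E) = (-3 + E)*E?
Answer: 203/6 ≈ 33.833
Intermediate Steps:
V(E) = E*(-3 + E)
g(S) = S
33 + (V(-2)/g(-2))/(-2 - 4) = 33 + (-2*(-3 - 2)/(-2))/(-2 - 4) = 33 + (-2*(-5)*(-½))/(-6) = 33 + (10*(-½))*(-⅙) = 33 - 5*(-⅙) = 33 + ⅚ = 203/6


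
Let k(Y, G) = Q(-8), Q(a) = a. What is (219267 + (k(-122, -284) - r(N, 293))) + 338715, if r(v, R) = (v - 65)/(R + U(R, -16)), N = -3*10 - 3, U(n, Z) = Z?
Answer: 154558896/277 ≈ 5.5797e+5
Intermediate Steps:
k(Y, G) = -8
N = -33 (N = -30 - 3 = -33)
r(v, R) = (-65 + v)/(-16 + R) (r(v, R) = (v - 65)/(R - 16) = (-65 + v)/(-16 + R))
(219267 + (k(-122, -284) - r(N, 293))) + 338715 = (219267 + (-8 - (-65 - 33)/(-16 + 293))) + 338715 = (219267 + (-8 - (-98)/277)) + 338715 = (219267 + (-8 - 1*(-98/277))) + 338715 = (219267 + (-8 + 98/277)) + 338715 = (219267 - 2118/277) + 338715 = 60734841/277 + 338715 = 154558896/277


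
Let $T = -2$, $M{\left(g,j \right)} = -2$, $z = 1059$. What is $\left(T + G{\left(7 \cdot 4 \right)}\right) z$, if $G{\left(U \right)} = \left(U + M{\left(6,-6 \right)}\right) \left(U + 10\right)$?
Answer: $1044174$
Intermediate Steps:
$G{\left(U \right)} = \left(-2 + U\right) \left(10 + U\right)$ ($G{\left(U \right)} = \left(U - 2\right) \left(U + 10\right) = \left(-2 + U\right) \left(10 + U\right)$)
$\left(T + G{\left(7 \cdot 4 \right)}\right) z = \left(-2 + \left(-20 + \left(7 \cdot 4\right)^{2} + 8 \cdot 7 \cdot 4\right)\right) 1059 = \left(-2 + \left(-20 + 28^{2} + 8 \cdot 28\right)\right) 1059 = \left(-2 + \left(-20 + 784 + 224\right)\right) 1059 = \left(-2 + 988\right) 1059 = 986 \cdot 1059 = 1044174$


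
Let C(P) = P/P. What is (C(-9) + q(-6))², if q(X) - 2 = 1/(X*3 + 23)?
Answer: 256/25 ≈ 10.240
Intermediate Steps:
C(P) = 1
q(X) = 2 + 1/(23 + 3*X) (q(X) = 2 + 1/(X*3 + 23) = 2 + 1/(3*X + 23) = 2 + 1/(23 + 3*X))
(C(-9) + q(-6))² = (1 + (47 + 6*(-6))/(23 + 3*(-6)))² = (1 + (47 - 36)/(23 - 18))² = (1 + 11/5)² = (16/5)² = 256/25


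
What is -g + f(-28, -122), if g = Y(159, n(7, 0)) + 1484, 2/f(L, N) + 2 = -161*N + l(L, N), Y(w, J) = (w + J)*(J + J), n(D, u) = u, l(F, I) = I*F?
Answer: -17107551/11528 ≈ -1484.0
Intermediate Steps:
l(F, I) = F*I
Y(w, J) = 2*J*(J + w) (Y(w, J) = (J + w)*(2*J) = 2*J*(J + w))
f(L, N) = 2/(-2 - 161*N + L*N) (f(L, N) = 2/(-2 + (-161*N + L*N)) = 2/(-2 - 161*N + L*N))
g = 1484 (g = 2*0*(0 + 159) + 1484 = 2*0*159 + 1484 = 0 + 1484 = 1484)
-g + f(-28, -122) = -1*1484 + 2/(-2 - 161*(-122) - 28*(-122)) = -1484 + 2/(-2 + 19642 + 3416) = -1484 + 2/23056 = -1484 + 2*(1/23056) = -1484 + 1/11528 = -17107551/11528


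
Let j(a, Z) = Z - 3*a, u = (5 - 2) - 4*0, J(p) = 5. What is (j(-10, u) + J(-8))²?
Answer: 1444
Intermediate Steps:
u = 3 (u = 3 + 0 = 3)
(j(-10, u) + J(-8))² = ((3 - 3*(-10)) + 5)² = ((3 + 30) + 5)² = (33 + 5)² = 38² = 1444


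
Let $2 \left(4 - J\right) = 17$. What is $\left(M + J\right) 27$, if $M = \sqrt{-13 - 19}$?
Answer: $- \frac{243}{2} + 108 i \sqrt{2} \approx -121.5 + 152.74 i$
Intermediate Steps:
$J = - \frac{9}{2}$ ($J = 4 - \frac{17}{2} = - \frac{9}{2} \approx -4.5$)
$M = 4 i \sqrt{2}$ ($M = \sqrt{-32} = 4 i \sqrt{2} \approx 5.6569 i$)
$\left(M + J\right) 27 = \left(4 i \sqrt{2} - \frac{9}{2}\right) 27 = \left(- \frac{9}{2} + 4 i \sqrt{2}\right) 27 = - \frac{243}{2} + 108 i \sqrt{2}$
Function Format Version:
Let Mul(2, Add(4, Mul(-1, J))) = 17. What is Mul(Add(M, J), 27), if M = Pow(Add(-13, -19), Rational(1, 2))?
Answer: Add(Rational(-243, 2), Mul(108, I, Pow(2, Rational(1, 2)))) ≈ Add(-121.50, Mul(152.74, I))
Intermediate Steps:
J = Rational(-9, 2) (J = Add(4, Mul(Rational(-1, 2), 17)) = Add(4, Rational(-17, 2)) = Rational(-9, 2) ≈ -4.5000)
M = Mul(4, I, Pow(2, Rational(1, 2))) (M = Pow(-32, Rational(1, 2)) = Mul(4, I, Pow(2, Rational(1, 2))) ≈ Mul(5.6569, I))
Mul(Add(M, J), 27) = Mul(Add(Mul(4, I, Pow(2, Rational(1, 2))), Rational(-9, 2)), 27) = Mul(Add(Rational(-9, 2), Mul(4, I, Pow(2, Rational(1, 2)))), 27) = Add(Rational(-243, 2), Mul(108, I, Pow(2, Rational(1, 2))))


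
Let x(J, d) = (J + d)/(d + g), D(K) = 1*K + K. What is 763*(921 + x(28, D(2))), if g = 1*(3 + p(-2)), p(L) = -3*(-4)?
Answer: 13376153/19 ≈ 7.0401e+5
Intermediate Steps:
p(L) = 12
g = 15 (g = 1*(3 + 12) = 1*15 = 15)
D(K) = 2*K (D(K) = K + K = 2*K)
x(J, d) = (J + d)/(15 + d) (x(J, d) = (J + d)/(d + 15) = (J + d)/(15 + d))
763*(921 + x(28, D(2))) = 763*(921 + (28 + 2*2)/(15 + 2*2)) = 763*(921 + (28 + 4)/(15 + 4)) = 763*(921 + 32/19) = 763*(17531/19) = 13376153/19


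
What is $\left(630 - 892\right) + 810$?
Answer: $548$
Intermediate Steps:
$\left(630 - 892\right) + 810 = -262 + 810 = 548$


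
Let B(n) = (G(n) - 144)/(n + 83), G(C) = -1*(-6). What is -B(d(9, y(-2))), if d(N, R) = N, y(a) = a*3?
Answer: 3/2 ≈ 1.5000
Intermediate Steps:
y(a) = 3*a
G(C) = 6
B(n) = -138/(83 + n) (B(n) = (6 - 144)/(n + 83) = -138/(83 + n))
-B(d(9, y(-2))) = -(-138)/(83 + 9) = -(-138)/92 = -1*(-3/2) = 3/2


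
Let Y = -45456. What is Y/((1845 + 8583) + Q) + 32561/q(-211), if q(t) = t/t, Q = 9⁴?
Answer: 184377791/5663 ≈ 32558.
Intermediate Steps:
Q = 6561
q(t) = 1
Y/((1845 + 8583) + Q) + 32561/q(-211) = -45456/((1845 + 8583) + 6561) + 32561/1 = -45456/(10428 + 6561) + 32561*1 = -45456/16989 + 32561 = -45456*1/16989 + 32561 = -15152/5663 + 32561 = 184377791/5663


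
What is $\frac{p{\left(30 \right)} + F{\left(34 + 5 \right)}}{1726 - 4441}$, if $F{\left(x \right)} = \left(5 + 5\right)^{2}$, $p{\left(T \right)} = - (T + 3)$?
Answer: $- \frac{67}{2715} \approx -0.024678$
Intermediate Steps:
$p{\left(T \right)} = -3 - T$ ($p{\left(T \right)} = - (3 + T) = -3 - T$)
$F{\left(x \right)} = 100$ ($F{\left(x \right)} = 10^{2} = 100$)
$\frac{p{\left(30 \right)} + F{\left(34 + 5 \right)}}{1726 - 4441} = \frac{\left(-3 - 30\right) + 100}{1726 - 4441} = \frac{\left(-3 - 30\right) + 100}{-2715} = \left(-33 + 100\right) \left(- \frac{1}{2715}\right) = 67 \left(- \frac{1}{2715}\right) = - \frac{67}{2715}$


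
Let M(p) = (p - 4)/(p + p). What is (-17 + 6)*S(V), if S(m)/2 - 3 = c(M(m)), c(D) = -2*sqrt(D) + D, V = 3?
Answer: -187/3 + 22*I*sqrt(6)/3 ≈ -62.333 + 17.963*I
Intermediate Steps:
M(p) = (-4 + p)/(2*p) (M(p) = (-4 + p)/((2*p)) = (-4 + p)*(1/(2*p)) = (-4 + p)/(2*p))
c(D) = D - 2*sqrt(D)
S(m) = 6 + (-4 + m)/m - 2*sqrt(2)*sqrt((-4 + m)/m) (S(m) = 6 + 2*((-4 + m)/(2*m) - 2*sqrt(2)*sqrt((-4 + m)/m)/2) = 6 + 2*((-4 + m)/(2*m) - sqrt(2)*sqrt((-4 + m)/m)) = 6 + ((-4 + m)/m - 2*sqrt(2)*sqrt((-4 + m)/m)) = 6 + (-4 + m)/m - 2*sqrt(2)*sqrt((-4 + m)/m))
(-17 + 6)*S(V) = (-17 + 6)*(7 - 4/3 - 2*sqrt(2)*sqrt(1 - 4/3)) = -11*(7 - 4*1/3 - 2*sqrt(2)*sqrt(1 - 4*1/3)) = -11*(7 - 4/3 - 2*sqrt(2)*sqrt(1 - 4/3)) = -11*(7 - 4/3 - 2*sqrt(2)*sqrt(-1/3)) = -11*(7 - 4/3 - 2*sqrt(2)*I*sqrt(3)/3) = -11*(7 - 4/3 - 2*I*sqrt(6)/3) = -11*(17/3 - 2*I*sqrt(6)/3) = -187/3 + 22*I*sqrt(6)/3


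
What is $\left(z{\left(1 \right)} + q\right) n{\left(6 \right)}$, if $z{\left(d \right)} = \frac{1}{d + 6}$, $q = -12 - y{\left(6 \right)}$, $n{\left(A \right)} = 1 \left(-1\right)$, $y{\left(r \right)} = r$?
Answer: $\frac{125}{7} \approx 17.857$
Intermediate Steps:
$n{\left(A \right)} = -1$
$q = -18$ ($q = -12 - 6 = -18$)
$z{\left(d \right)} = \frac{1}{6 + d}$
$\left(z{\left(1 \right)} + q\right) n{\left(6 \right)} = \left(\frac{1}{6 + 1} - 18\right) \left(-1\right) = \left(\frac{1}{7} - 18\right) \left(-1\right) = \left(- \frac{125}{7}\right) \left(-1\right) = \frac{125}{7}$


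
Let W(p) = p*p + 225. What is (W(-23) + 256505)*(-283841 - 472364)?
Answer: -194540542095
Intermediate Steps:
W(p) = 225 + p² (W(p) = p² + 225 = 225 + p²)
(W(-23) + 256505)*(-283841 - 472364) = ((225 + (-23)²) + 256505)*(-283841 - 472364) = ((225 + 529) + 256505)*(-756205) = (754 + 256505)*(-756205) = 257259*(-756205) = -194540542095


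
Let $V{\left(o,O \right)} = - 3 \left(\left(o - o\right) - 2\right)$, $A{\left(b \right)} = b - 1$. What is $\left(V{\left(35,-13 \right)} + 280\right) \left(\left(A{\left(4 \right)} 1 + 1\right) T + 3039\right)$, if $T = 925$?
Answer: $1927354$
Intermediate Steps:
$A{\left(b \right)} = -1 + b$
$V{\left(o,O \right)} = 6$ ($V{\left(o,O \right)} = - 3 \left(0 - 2\right) = \left(-3\right) \left(-2\right) = 6$)
$\left(V{\left(35,-13 \right)} + 280\right) \left(\left(A{\left(4 \right)} 1 + 1\right) T + 3039\right) = \left(6 + 280\right) \left(\left(\left(-1 + 4\right) 1 + 1\right) 925 + 3039\right) = 286 \left(\left(3 \cdot 1 + 1\right) 925 + 3039\right) = 286 \left(\left(3 + 1\right) 925 + 3039\right) = 286 \left(4 \cdot 925 + 3039\right) = 286 \left(3700 + 3039\right) = 286 \cdot 6739 = 1927354$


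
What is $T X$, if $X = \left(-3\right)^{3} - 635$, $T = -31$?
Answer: $20522$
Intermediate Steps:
$X = -662$ ($X = -27 - 635 = -662$)
$T X = \left(-31\right) \left(-662\right) = 20522$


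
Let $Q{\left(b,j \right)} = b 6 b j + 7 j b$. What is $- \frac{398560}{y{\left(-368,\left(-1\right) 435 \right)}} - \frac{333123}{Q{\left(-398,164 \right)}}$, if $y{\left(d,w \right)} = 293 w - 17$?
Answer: $\frac{3868674672179}{1238172439144} \approx 3.1245$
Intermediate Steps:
$y{\left(d,w \right)} = -17 + 293 w$
$Q{\left(b,j \right)} = 6 j b^{2} + 7 b j$ ($Q{\left(b,j \right)} = 6 b b j + 7 b j = 6 b^{2} j + 7 b j = 6 j b^{2} + 7 b j$)
$- \frac{398560}{y{\left(-368,\left(-1\right) 435 \right)}} - \frac{333123}{Q{\left(-398,164 \right)}} = - \frac{398560}{-17 + 293 \left(\left(-1\right) 435\right)} - \frac{333123}{\left(-398\right) 164 \left(7 + 6 \left(-398\right)\right)} = - \frac{398560}{-17 + 293 \left(-435\right)} - \frac{333123}{\left(-398\right) 164 \left(7 - 2388\right)} = - \frac{398560}{-17 - 127455} - \frac{333123}{\left(-398\right) 164 \left(-2381\right)} = - \frac{398560}{-127472} - \frac{333123}{155412632} = \left(-398560\right) \left(- \frac{1}{127472}\right) - \frac{333123}{155412632} = \frac{24910}{7967} - \frac{333123}{155412632} = \frac{3868674672179}{1238172439144}$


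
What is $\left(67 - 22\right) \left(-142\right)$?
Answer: $-6390$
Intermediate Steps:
$\left(67 - 22\right) \left(-142\right) = 45 \left(-142\right) = -6390$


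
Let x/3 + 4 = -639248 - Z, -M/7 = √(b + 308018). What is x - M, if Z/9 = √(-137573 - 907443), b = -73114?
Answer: -1917756 + 14*√58726 - 54*I*√261254 ≈ -1.9144e+6 - 27601.0*I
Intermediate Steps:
Z = 18*I*√261254 (Z = 9*√(-137573 - 907443) = 9*√(-1045016) = 9*(2*I*√261254) = 18*I*√261254 ≈ 9200.3*I)
M = -14*√58726 (M = -7*√(-73114 + 308018) = -14*√58726 ≈ -3392.7)
x = -1917756 - 54*I*√261254 (x = -12 + 3*(-639248 - 18*I*√261254) = -12 + (-1917744 - 54*I*√261254) = -1917756 - 54*I*√261254 ≈ -1.9178e+6 - 27601.0*I)
x - M = (-1917756 - 54*I*√261254) - (-14)*√58726 = (-1917756 - 54*I*√261254) + 14*√58726 = -1917756 + 14*√58726 - 54*I*√261254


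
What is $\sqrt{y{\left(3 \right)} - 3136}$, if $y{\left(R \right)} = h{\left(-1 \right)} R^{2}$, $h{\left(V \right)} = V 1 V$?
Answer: $i \sqrt{3127} \approx 55.92 i$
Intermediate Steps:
$h{\left(V \right)} = V^{2}$ ($h{\left(V \right)} = V V = V^{2}$)
$y{\left(R \right)} = R^{2}$ ($y{\left(R \right)} = \left(-1\right)^{2} R^{2} = 1 R^{2} = R^{2}$)
$\sqrt{y{\left(3 \right)} - 3136} = \sqrt{3^{2} - 3136} = \sqrt{9 - 3136} = \sqrt{-3127} = i \sqrt{3127}$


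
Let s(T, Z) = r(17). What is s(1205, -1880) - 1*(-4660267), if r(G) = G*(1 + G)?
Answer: 4660573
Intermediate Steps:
s(T, Z) = 306 (s(T, Z) = 17*(1 + 17) = 17*18 = 306)
s(1205, -1880) - 1*(-4660267) = 306 - 1*(-4660267) = 306 + 4660267 = 4660573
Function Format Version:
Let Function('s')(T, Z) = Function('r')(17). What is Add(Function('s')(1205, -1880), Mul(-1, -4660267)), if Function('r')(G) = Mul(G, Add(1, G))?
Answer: 4660573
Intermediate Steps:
Function('s')(T, Z) = 306 (Function('s')(T, Z) = Mul(17, Add(1, 17)) = Mul(17, 18) = 306)
Add(Function('s')(1205, -1880), Mul(-1, -4660267)) = Add(306, Mul(-1, -4660267)) = Add(306, 4660267) = 4660573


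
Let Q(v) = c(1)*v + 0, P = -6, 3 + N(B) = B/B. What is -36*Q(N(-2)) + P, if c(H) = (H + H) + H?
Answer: 210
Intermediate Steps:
N(B) = -2 (N(B) = -3 + B/B = -3 + 1 = -2)
c(H) = 3*H (c(H) = 2*H + H = 3*H)
Q(v) = 3*v (Q(v) = (3*1)*v + 0 = 3*v + 0 = 3*v)
-36*Q(N(-2)) + P = -108*(-2) - 6 = -36*(-6) - 6 = 216 - 6 = 210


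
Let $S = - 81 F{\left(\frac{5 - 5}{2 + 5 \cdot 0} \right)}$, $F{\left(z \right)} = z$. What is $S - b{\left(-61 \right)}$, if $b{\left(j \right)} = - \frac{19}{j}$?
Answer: $- \frac{19}{61} \approx -0.31148$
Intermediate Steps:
$S = 0$ ($S = - 81 \frac{5 - 5}{2 + 5 \cdot 0} = - 81 \frac{0}{2 + 0} = - 81 \cdot \frac{0}{2} = - 81 \cdot 0 \cdot \frac{1}{2} = \left(-81\right) 0 = 0$)
$S - b{\left(-61 \right)} = 0 - - \frac{19}{-61} = 0 - \left(-19\right) \left(- \frac{1}{61}\right) = 0 - \frac{19}{61} = - \frac{19}{61}$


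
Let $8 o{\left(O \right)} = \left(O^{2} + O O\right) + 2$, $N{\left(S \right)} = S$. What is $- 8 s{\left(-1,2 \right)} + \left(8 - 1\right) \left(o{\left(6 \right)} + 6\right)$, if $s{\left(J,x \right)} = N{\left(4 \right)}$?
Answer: $\frac{299}{4} \approx 74.75$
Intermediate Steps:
$s{\left(J,x \right)} = 4$
$o{\left(O \right)} = \frac{1}{4} + \frac{O^{2}}{4}$ ($o{\left(O \right)} = \frac{\left(O^{2} + O O\right) + 2}{8} = \frac{\left(O^{2} + O^{2}\right) + 2}{8} = \frac{2 O^{2} + 2}{8} = \frac{2 + 2 O^{2}}{8} = \frac{1}{4} + \frac{O^{2}}{4}$)
$- 8 s{\left(-1,2 \right)} + \left(8 - 1\right) \left(o{\left(6 \right)} + 6\right) = \left(-8\right) 4 + \left(8 - 1\right) \left(\left(\frac{1}{4} + \frac{6^{2}}{4}\right) + 6\right) = -32 + 7 \left(\left(\frac{1}{4} + \frac{1}{4} \cdot 36\right) + 6\right) = -32 + 7 \left(\left(\frac{1}{4} + 9\right) + 6\right) = -32 + 7 \left(\frac{37}{4} + 6\right) = -32 + 7 \cdot \frac{61}{4} = -32 + \frac{427}{4} = \frac{299}{4}$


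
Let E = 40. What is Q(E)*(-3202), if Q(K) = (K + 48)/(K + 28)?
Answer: -70444/17 ≈ -4143.8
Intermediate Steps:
Q(K) = (48 + K)/(28 + K)
Q(E)*(-3202) = ((48 + 40)/(28 + 40))*(-3202) = (88/68)*(-3202) = ((1/68)*88)*(-3202) = (22/17)*(-3202) = -70444/17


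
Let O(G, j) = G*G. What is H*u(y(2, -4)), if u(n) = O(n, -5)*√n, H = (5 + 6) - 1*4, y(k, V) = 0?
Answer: 0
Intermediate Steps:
O(G, j) = G²
H = 7 (H = 11 - 4 = 7)
u(n) = n^(5/2) (u(n) = n²*√n = n^(5/2))
H*u(y(2, -4)) = 7*0^(5/2) = 7*0 = 0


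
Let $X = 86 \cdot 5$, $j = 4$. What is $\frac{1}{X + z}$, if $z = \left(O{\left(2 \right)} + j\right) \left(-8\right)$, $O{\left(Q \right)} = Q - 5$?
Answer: $\frac{1}{422} \approx 0.0023697$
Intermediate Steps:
$O{\left(Q \right)} = -5 + Q$
$X = 430$
$z = -8$ ($z = \left(\left(-5 + 2\right) + 4\right) \left(-8\right) = \left(-3 + 4\right) \left(-8\right) = 1 \left(-8\right) = -8$)
$\frac{1}{X + z} = \frac{1}{430 - 8} = \frac{1}{422}$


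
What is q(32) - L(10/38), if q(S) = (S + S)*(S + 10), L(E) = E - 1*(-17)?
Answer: 50744/19 ≈ 2670.7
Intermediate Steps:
L(E) = 17 + E (L(E) = E + 17 = 17 + E)
q(S) = 2*S*(10 + S) (q(S) = (2*S)*(10 + S) = 2*S*(10 + S))
q(32) - L(10/38) = 2*32*(10 + 32) - (17 + 10/38) = 2*32*42 - (17 + 10*(1/38)) = 2688 - (17 + 5/19) = 2688 - 1*328/19 = 2688 - 328/19 = 50744/19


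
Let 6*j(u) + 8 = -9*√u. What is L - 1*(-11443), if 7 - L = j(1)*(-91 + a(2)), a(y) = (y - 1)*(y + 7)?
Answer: 33653/3 ≈ 11218.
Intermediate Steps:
a(y) = (-1 + y)*(7 + y)
j(u) = -4/3 - 3*√u/2 (j(u) = -4/3 + (-9*√u)/6 = -4/3 - 3*√u/2)
L = -676/3 (L = 7 - (-4/3 - 3*√1/2)*(-91 + (-7 + 2² + 6*2)) = 7 - (-4/3 - 3/2*1)*(-91 + (-7 + 4 + 12)) = 7 - (-4/3 - 3/2)*(-91 + 9) = 7 - (-17)*(-82)/6 = 7 - 1*697/3 = 7 - 697/3 = -676/3 ≈ -225.33)
L - 1*(-11443) = -676/3 - 1*(-11443) = -676/3 + 11443 = 33653/3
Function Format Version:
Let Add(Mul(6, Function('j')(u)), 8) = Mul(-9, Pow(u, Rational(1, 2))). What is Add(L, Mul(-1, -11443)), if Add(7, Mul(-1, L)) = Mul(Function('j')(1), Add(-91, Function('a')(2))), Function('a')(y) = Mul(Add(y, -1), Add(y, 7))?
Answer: Rational(33653, 3) ≈ 11218.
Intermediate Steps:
Function('a')(y) = Mul(Add(-1, y), Add(7, y))
Function('j')(u) = Add(Rational(-4, 3), Mul(Rational(-3, 2), Pow(u, Rational(1, 2)))) (Function('j')(u) = Add(Rational(-4, 3), Mul(Rational(1, 6), Mul(-9, Pow(u, Rational(1, 2))))) = Add(Rational(-4, 3), Mul(Rational(-3, 2), Pow(u, Rational(1, 2)))))
L = Rational(-676, 3) (L = Add(7, Mul(-1, Mul(Add(Rational(-4, 3), Mul(Rational(-3, 2), Pow(1, Rational(1, 2)))), Add(-91, Add(-7, Pow(2, 2), Mul(6, 2)))))) = Add(7, Mul(-1, Mul(Add(Rational(-4, 3), Mul(Rational(-3, 2), 1)), Add(-91, Add(-7, 4, 12))))) = Add(7, Mul(-1, Mul(Add(Rational(-4, 3), Rational(-3, 2)), Add(-91, 9)))) = Add(7, Mul(-1, Mul(Rational(-17, 6), -82))) = Add(7, Mul(-1, Rational(697, 3))) = Add(7, Rational(-697, 3)) = Rational(-676, 3) ≈ -225.33)
Add(L, Mul(-1, -11443)) = Add(Rational(-676, 3), Mul(-1, -11443)) = Add(Rational(-676, 3), 11443) = Rational(33653, 3)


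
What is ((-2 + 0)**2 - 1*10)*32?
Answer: -192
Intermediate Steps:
((-2 + 0)**2 - 1*10)*32 = ((-2)**2 - 10)*32 = (4 - 10)*32 = -6*32 = -192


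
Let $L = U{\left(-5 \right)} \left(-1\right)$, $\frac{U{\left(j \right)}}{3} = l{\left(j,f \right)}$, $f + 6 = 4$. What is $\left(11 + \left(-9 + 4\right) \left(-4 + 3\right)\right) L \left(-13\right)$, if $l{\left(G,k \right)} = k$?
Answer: $-1248$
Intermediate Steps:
$f = -2$ ($f = -6 + 4 = -2$)
$U{\left(j \right)} = -6$ ($U{\left(j \right)} = 3 \left(-2\right) = -6$)
$L = 6$ ($L = \left(-6\right) \left(-1\right) = 6$)
$\left(11 + \left(-9 + 4\right) \left(-4 + 3\right)\right) L \left(-13\right) = \left(11 + \left(-9 + 4\right) \left(-4 + 3\right)\right) 6 \left(-13\right) = \left(11 - -5\right) 6 \left(-13\right) = \left(11 + 5\right) 6 \left(-13\right) = 16 \cdot 6 \left(-13\right) = 96 \left(-13\right) = -1248$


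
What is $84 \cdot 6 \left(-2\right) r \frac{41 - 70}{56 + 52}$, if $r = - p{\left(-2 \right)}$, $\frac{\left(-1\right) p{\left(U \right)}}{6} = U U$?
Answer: $6496$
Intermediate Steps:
$p{\left(U \right)} = - 6 U^{2}$ ($p{\left(U \right)} = - 6 U U = - 6 U^{2}$)
$r = 24$ ($r = - \left(-6\right) \left(-2\right)^{2} = - \left(-6\right) 4 = \left(-1\right) \left(-24\right) = 24$)
$84 \cdot 6 \left(-2\right) r \frac{41 - 70}{56 + 52} = 84 \cdot 6 \left(-2\right) 24 \frac{41 - 70}{56 + 52} = 84 \left(\left(-12\right) 24\right) \left(- \frac{29}{108}\right) = 84 \left(-288\right) \left(\left(-29\right) \frac{1}{108}\right) = \left(-24192\right) \left(- \frac{29}{108}\right) = 6496$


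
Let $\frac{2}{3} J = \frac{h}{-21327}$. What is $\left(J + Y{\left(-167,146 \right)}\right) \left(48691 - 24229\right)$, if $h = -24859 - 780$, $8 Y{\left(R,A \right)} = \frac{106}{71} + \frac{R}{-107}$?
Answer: $\frac{11546548628913}{216028292} \approx 53449.0$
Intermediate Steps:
$Y{\left(R,A \right)} = \frac{53}{284} - \frac{R}{856}$ ($Y{\left(R,A \right)} = \frac{\frac{106}{71} + \frac{R}{-107}}{8} = \frac{106 \cdot \frac{1}{71} + R \left(- \frac{1}{107}\right)}{8} = \frac{\frac{106}{71} - \frac{R}{107}}{8} = \frac{53}{284} - \frac{R}{856}$)
$h = -25639$
$J = \frac{25639}{14218}$ ($J = \frac{3 \left(- \frac{25639}{-21327}\right)}{2} = \frac{3 \left(\left(-25639\right) \left(- \frac{1}{21327}\right)\right)}{2} = \frac{3}{2} \cdot \frac{25639}{21327} = \frac{25639}{14218} \approx 1.8033$)
$\left(J + Y{\left(-167,146 \right)}\right) \left(48691 - 24229\right) = \left(\frac{25639}{14218} + \left(\frac{53}{284} - - \frac{167}{856}\right)\right) \left(48691 - 24229\right) = \left(\frac{25639}{14218} + \left(\frac{53}{284} + \frac{167}{856}\right)\right) 24462 = \left(\frac{25639}{14218} + \frac{23199}{60776}\right) 24462 = \frac{944039623}{432056584} \cdot 24462 = \frac{11546548628913}{216028292}$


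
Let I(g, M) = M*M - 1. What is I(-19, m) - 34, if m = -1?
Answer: -34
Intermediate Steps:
I(g, M) = -1 + M² (I(g, M) = M² - 1 = -1 + M²)
I(-19, m) - 34 = (-1 + (-1)²) - 34 = (-1 + 1) - 34 = 0 - 34 = -34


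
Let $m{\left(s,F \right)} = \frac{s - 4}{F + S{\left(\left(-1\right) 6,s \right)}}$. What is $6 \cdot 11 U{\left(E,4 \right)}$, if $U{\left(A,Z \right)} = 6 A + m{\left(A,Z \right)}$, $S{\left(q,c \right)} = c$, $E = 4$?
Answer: $1584$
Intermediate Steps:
$m{\left(s,F \right)} = \frac{-4 + s}{F + s}$ ($m{\left(s,F \right)} = \frac{s - 4}{F + s} = \frac{-4 + s}{F + s}$)
$U{\left(A,Z \right)} = 6 A + \frac{-4 + A}{A + Z}$ ($U{\left(A,Z \right)} = 6 A + \frac{-4 + A}{Z + A} = 6 A + \frac{-4 + A}{A + Z}$)
$6 \cdot 11 U{\left(E,4 \right)} = 6 \cdot 11 \frac{-4 + 4 + 6 \cdot 4 \left(4 + 4\right)}{4 + 4} = 66 \frac{-4 + 4 + 6 \cdot 4 \cdot 8}{8} = 66 \frac{-4 + 4 + 192}{8} = 66 \cdot \frac{1}{8} \cdot 192 = 66 \cdot 24 = 1584$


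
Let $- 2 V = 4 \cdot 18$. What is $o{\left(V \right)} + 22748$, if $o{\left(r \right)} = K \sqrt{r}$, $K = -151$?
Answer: $22748 - 906 i \approx 22748.0 - 906.0 i$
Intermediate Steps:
$V = -36$ ($V = - \frac{4 \cdot 18}{2} = \left(- \frac{1}{2}\right) 72 = -36$)
$o{\left(r \right)} = - 151 \sqrt{r}$
$o{\left(V \right)} + 22748 = - 151 \sqrt{-36} + 22748 = - 151 \cdot 6 i + 22748 = - 906 i + 22748 = 22748 - 906 i$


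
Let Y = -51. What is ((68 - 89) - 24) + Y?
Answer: -96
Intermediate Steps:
((68 - 89) - 24) + Y = ((68 - 89) - 24) - 51 = (-21 - 24) - 51 = -45 - 51 = -96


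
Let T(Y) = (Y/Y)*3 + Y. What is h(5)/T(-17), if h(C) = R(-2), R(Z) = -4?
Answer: 2/7 ≈ 0.28571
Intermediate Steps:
h(C) = -4
T(Y) = 3 + Y (T(Y) = 1*3 + Y = 3 + Y)
h(5)/T(-17) = -4/(3 - 17) = -4/(-14) = -4*(-1/14) = 2/7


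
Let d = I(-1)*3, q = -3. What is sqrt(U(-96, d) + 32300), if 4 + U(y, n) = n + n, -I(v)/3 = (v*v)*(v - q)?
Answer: 2*sqrt(8065) ≈ 179.61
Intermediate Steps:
I(v) = -3*v**2*(3 + v) (I(v) = -3*v*v*(v - 1*(-3)) = -3*v**2*(v + 3) = -3*v**2*(3 + v))
d = -18 (d = (3*(-1)**2*(-3 - 1*(-1)))*3 = (3*1*(-3 + 1))*3 = (3*1*(-2))*3 = -6*3 = -18)
U(y, n) = -4 + 2*n (U(y, n) = -4 + (n + n) = -4 + 2*n)
sqrt(U(-96, d) + 32300) = sqrt((-4 + 2*(-18)) + 32300) = sqrt((-4 - 36) + 32300) = sqrt(-40 + 32300) = sqrt(32260) = 2*sqrt(8065)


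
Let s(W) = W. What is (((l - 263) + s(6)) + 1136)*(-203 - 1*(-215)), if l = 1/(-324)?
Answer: 284795/27 ≈ 10548.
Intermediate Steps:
l = -1/324 ≈ -0.0030864
(((l - 263) + s(6)) + 1136)*(-203 - 1*(-215)) = (((-1/324 - 263) + 6) + 1136)*(-203 - 1*(-215)) = ((-85213/324 + 6) + 1136)*(-203 + 215) = (-83269/324 + 1136)*12 = (284795/324)*12 = 284795/27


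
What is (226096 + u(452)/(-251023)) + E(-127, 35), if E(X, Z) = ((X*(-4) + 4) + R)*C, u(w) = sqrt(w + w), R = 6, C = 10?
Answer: 231276 - 2*sqrt(226)/251023 ≈ 2.3128e+5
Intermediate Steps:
u(w) = sqrt(2)*sqrt(w) (u(w) = sqrt(2*w) = sqrt(2)*sqrt(w))
E(X, Z) = 100 - 40*X (E(X, Z) = ((X*(-4) + 4) + 6)*10 = ((-4*X + 4) + 6)*10 = ((4 - 4*X) + 6)*10 = (10 - 4*X)*10 = 100 - 40*X)
(226096 + u(452)/(-251023)) + E(-127, 35) = (226096 + (sqrt(2)*sqrt(452))/(-251023)) + (100 - 40*(-127)) = (226096 + (sqrt(2)*(2*sqrt(113)))*(-1/251023)) + (100 + 5080) = (226096 + (2*sqrt(226))*(-1/251023)) + 5180 = (226096 - 2*sqrt(226)/251023) + 5180 = 231276 - 2*sqrt(226)/251023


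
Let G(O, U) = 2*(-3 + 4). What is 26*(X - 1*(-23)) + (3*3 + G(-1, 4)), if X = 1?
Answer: 635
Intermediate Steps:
G(O, U) = 2 (G(O, U) = 2*1 = 2)
26*(X - 1*(-23)) + (3*3 + G(-1, 4)) = 26*(1 - 1*(-23)) + (3*3 + 2) = 26*(1 + 23) + (9 + 2) = 26*24 + 11 = 624 + 11 = 635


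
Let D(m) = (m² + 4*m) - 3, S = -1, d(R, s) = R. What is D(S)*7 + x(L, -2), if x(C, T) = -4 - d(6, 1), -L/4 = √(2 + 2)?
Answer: -52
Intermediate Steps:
L = -8 (L = -4*√(2 + 2) = -4*√4 = -4*2 = -8)
D(m) = -3 + m² + 4*m
x(C, T) = -10 (x(C, T) = -4 - 1*6 = -4 - 6 = -10)
D(S)*7 + x(L, -2) = (-3 + (-1)² + 4*(-1))*7 - 10 = (-3 + 1 - 4)*7 - 10 = -6*7 - 10 = -42 - 10 = -52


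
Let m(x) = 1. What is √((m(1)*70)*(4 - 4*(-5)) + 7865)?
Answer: √9545 ≈ 97.698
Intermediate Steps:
√((m(1)*70)*(4 - 4*(-5)) + 7865) = √((1*70)*(4 - 4*(-5)) + 7865) = √(70*(4 + 20) + 7865) = √(70*24 + 7865) = √(1680 + 7865) = √9545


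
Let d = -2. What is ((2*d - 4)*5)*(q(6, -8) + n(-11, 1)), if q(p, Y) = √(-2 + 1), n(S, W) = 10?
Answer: -400 - 40*I ≈ -400.0 - 40.0*I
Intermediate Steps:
q(p, Y) = I (q(p, Y) = √(-1) = I)
((2*d - 4)*5)*(q(6, -8) + n(-11, 1)) = ((2*(-2) - 4)*5)*(I + 10) = ((-4 - 4)*5)*(10 + I) = (-8*5)*(10 + I) = -40*(10 + I) = -400 - 40*I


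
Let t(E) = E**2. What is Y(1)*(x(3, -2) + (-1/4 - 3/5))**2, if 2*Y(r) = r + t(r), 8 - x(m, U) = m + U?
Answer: 15129/400 ≈ 37.823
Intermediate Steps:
x(m, U) = 8 - U - m (x(m, U) = 8 - (m + U) = 8 - (U + m) = 8 + (-U - m) = 8 - U - m)
Y(r) = r/2 + r**2/2 (Y(r) = (r + r**2)/2 = r/2 + r**2/2)
Y(1)*(x(3, -2) + (-1/4 - 3/5))**2 = ((1/2)*1*(1 + 1))*((8 - 1*(-2) - 1*3) + (-1/4 - 3/5))**2 = ((1/2)*1*2)*((8 + 2 - 3) + (-1*1/4 - 3*1/5))**2 = 1*(7 + (-1/4 - 3/5))**2 = 1*(7 - 17/20)**2 = 1*(123/20)**2 = 1*(15129/400) = 15129/400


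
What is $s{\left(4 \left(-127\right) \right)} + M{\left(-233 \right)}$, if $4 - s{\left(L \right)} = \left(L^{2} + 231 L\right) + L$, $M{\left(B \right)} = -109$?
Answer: $-140313$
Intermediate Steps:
$s{\left(L \right)} = 4 - L^{2} - 232 L$ ($s{\left(L \right)} = 4 - \left(\left(L^{2} + 231 L\right) + L\right) = 4 - \left(L^{2} + 232 L\right) = 4 - L^{2} - 232 L$)
$s{\left(4 \left(-127\right) \right)} + M{\left(-233 \right)} = \left(4 - \left(4 \left(-127\right)\right)^{2} - 232 \cdot 4 \left(-127\right)\right) - 109 = \left(4 - \left(-508\right)^{2} - -117856\right) - 109 = \left(4 - 258064 + 117856\right) - 109 = -140204 - 109 = -140313$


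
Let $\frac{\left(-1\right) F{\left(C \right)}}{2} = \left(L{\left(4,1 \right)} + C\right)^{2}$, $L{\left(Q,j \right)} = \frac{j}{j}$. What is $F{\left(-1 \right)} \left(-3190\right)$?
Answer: $0$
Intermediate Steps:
$L{\left(Q,j \right)} = 1$
$F{\left(C \right)} = - 2 \left(1 + C\right)^{2}$
$F{\left(-1 \right)} \left(-3190\right) = - 2 \left(1 - 1\right)^{2} \left(-3190\right) = - 2 \cdot 0^{2} \left(-3190\right) = \left(-2\right) 0 \left(-3190\right) = 0 \left(-3190\right) = 0$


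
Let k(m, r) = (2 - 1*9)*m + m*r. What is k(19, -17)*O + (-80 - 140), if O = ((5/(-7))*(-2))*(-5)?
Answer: 21260/7 ≈ 3037.1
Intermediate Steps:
k(m, r) = -7*m + m*r (k(m, r) = (2 - 9)*m + m*r = -7*m + m*r)
O = -50/7 (O = ((5*(-1/7))*(-2))*(-5) = -5/7*(-2)*(-5) = (10/7)*(-5) = -50/7 ≈ -7.1429)
k(19, -17)*O + (-80 - 140) = (19*(-7 - 17))*(-50/7) + (-80 - 140) = (19*(-24))*(-50/7) - 220 = -456*(-50/7) - 220 = 22800/7 - 220 = 21260/7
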